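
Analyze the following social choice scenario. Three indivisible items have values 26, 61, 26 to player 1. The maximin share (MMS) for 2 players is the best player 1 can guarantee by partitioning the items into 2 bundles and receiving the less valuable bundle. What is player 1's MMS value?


Step 1: Item values = 26, 61, 26
Step 2: Enumerate all 2-bundle partitions and take the smaller bundle:
  Partition 1: {26} vs {61,26} -> bundles 26, 87; min = 26
  Partition 2: {61} vs {26,26} -> bundles 61, 52; min = 52
  Partition 3: {26} vs {26,61} -> bundles 26, 87; min = 26
Step 3: MMS = max(26, 52, 26) = 52

52


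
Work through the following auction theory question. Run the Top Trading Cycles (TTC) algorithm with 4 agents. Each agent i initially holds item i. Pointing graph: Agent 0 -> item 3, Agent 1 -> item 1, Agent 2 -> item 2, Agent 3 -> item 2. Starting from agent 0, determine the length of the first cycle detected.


Step 1: Trace the pointer graph from agent 0: 0 -> 3 -> 2 -> 2
Step 2: A cycle is detected when we revisit agent 2
Step 3: The cycle is: 2 -> 2
Step 4: Cycle length = 1

1


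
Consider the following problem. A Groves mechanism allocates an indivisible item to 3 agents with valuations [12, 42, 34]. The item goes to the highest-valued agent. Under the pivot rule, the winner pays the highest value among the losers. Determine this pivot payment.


Step 1: The efficient winner is agent 1 with value 42
Step 2: Other agents' values: [12, 34]
Step 3: Pivot payment = max(others) = 34
Step 4: The winner pays 34

34


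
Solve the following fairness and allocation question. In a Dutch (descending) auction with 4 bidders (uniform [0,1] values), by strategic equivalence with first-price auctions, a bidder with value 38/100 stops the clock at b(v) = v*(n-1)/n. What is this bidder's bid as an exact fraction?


Step 1: Dutch auctions are strategically equivalent to first-price auctions
Step 2: The equilibrium bid is b(v) = v*(n-1)/n
Step 3: b = 19/50 * 3/4
Step 4: b = 57/200

57/200


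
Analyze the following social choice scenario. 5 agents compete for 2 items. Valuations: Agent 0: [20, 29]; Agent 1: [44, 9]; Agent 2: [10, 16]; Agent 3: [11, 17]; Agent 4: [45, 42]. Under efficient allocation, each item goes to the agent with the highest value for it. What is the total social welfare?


Step 1: For each item, find the maximum value among all agents.
Step 2: Item 0 -> Agent 4 (value 45)
Step 3: Item 1 -> Agent 4 (value 42)
Step 4: Total welfare = 45 + 42 = 87

87


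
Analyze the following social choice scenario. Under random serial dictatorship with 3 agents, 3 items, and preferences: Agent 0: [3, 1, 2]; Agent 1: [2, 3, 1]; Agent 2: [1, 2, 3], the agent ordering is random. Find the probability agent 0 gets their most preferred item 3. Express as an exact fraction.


Step 1: Agent 0 wants item 3
Step 2: There are 6 possible orderings of agents
Step 3: In 6 orderings, agent 0 gets item 3
Step 4: Probability = 6/6 = 1

1


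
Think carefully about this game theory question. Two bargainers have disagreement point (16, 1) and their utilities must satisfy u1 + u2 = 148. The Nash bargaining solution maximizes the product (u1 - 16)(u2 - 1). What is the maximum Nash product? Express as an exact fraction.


Step 1: The Nash solution splits surplus symmetrically above the disagreement point
Step 2: u1 = (total + d1 - d2)/2 = (148 + 16 - 1)/2 = 163/2
Step 3: u2 = (total - d1 + d2)/2 = (148 - 16 + 1)/2 = 133/2
Step 4: Nash product = (163/2 - 16) * (133/2 - 1)
Step 5: = 131/2 * 131/2 = 17161/4

17161/4


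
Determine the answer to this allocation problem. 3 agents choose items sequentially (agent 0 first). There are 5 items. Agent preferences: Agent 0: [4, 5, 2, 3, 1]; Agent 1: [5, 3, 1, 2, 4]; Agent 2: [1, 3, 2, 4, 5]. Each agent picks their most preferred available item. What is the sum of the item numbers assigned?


Step 1: Agent 0 picks item 4
Step 2: Agent 1 picks item 5
Step 3: Agent 2 picks item 1
Step 4: Sum = 4 + 5 + 1 = 10

10


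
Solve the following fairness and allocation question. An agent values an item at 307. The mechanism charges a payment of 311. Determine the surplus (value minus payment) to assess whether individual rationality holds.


Step 1: Surplus = value - payment = 307 - 311 = -4
Step 2: IR is violated (surplus < 0)

-4


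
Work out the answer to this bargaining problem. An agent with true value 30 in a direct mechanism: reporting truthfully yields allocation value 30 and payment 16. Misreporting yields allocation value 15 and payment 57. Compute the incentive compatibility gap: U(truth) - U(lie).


Step 1: U(truth) = value - payment = 30 - 16 = 14
Step 2: U(lie) = allocation - payment = 15 - 57 = -42
Step 3: IC gap = 14 - (-42) = 56

56


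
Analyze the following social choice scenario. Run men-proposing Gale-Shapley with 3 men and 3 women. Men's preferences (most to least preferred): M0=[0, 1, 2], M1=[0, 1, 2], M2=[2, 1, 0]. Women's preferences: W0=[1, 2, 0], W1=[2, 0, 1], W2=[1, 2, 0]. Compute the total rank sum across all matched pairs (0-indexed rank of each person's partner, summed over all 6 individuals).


Step 1: Run Gale-Shapley (men propose, women hold best offer):
  M0 proposes to W0; she accepts
  M1 proposes to W0; she switches from M0
  M2 proposes to W2; she accepts
  M0 proposes to W1; she accepts
Step 2: Final matching: W0-M1, W1-M0, W2-M2
Step 3: 0-indexed ranks (man's rank of his match, then woman's): 0 + 0 + 1 + 1 + 0 + 1
Step 4: Total rank sum = 3

3


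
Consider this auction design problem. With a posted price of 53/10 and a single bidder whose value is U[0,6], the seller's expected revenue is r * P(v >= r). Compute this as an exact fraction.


Step 1: Posted price r = 53/10, value support [0,6]
Step 2: P(v >= r) = (6 - 53/10)/6 = 7/60
Step 3: Expected revenue = r * P(v >= r) = 53/10 * 7/60
Step 4: Revenue = 371/600

371/600


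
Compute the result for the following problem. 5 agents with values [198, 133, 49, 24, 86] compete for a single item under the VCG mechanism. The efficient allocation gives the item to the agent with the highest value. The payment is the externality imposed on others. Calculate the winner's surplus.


Step 1: The winner is the agent with the highest value: agent 0 with value 198
Step 2: Values of other agents: [133, 49, 24, 86]
Step 3: VCG payment = max of others' values = 133
Step 4: Surplus = 198 - 133 = 65

65


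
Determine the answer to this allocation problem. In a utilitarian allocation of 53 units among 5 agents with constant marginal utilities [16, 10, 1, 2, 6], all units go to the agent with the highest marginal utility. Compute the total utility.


Step 1: The marginal utilities are [16, 10, 1, 2, 6]
Step 2: The highest marginal utility is 16
Step 3: All 53 units go to that agent
Step 4: Total utility = 16 * 53 = 848

848


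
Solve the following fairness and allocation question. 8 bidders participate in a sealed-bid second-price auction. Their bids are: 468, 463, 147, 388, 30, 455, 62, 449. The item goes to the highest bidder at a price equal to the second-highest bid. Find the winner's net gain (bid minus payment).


Step 1: Sort bids in descending order: 468, 463, 455, 449, 388, 147, 62, 30
Step 2: The winning bid is the highest: 468
Step 3: The payment equals the second-highest bid: 463
Step 4: Surplus = winner's bid - payment = 468 - 463 = 5

5


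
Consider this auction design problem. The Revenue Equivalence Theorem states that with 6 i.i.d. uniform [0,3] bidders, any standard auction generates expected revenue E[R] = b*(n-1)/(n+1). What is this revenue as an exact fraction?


Step 1: By Revenue Equivalence, expected revenue = b*(n-1)/(n+1)
Step 2: Substituting n = 6, b = 3
Step 3: Revenue = 3*(6-1)/(6+1) = 3*5/7
Step 4: Revenue = 15/7

15/7


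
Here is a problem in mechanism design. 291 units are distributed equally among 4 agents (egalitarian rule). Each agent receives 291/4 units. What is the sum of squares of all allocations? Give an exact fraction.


Step 1: Each agent's share = 291/4
Step 2: Square of each share = (291/4)^2 = 84681/16
Step 3: Sum of squares = 4 * 84681/16 = 84681/4

84681/4


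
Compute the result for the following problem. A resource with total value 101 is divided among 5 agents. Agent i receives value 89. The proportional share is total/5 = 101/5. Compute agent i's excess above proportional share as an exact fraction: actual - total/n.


Step 1: Proportional share = 101/5
Step 2: Agent's actual allocation = 89
Step 3: Excess = 89 - 101/5 = 344/5

344/5


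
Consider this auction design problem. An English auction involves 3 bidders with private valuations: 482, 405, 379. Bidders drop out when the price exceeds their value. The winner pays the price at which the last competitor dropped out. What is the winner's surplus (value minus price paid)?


Step 1: Identify the highest value: 482
Step 2: Identify the second-highest value: 405
Step 3: The final price = second-highest value = 405
Step 4: Surplus = 482 - 405 = 77

77


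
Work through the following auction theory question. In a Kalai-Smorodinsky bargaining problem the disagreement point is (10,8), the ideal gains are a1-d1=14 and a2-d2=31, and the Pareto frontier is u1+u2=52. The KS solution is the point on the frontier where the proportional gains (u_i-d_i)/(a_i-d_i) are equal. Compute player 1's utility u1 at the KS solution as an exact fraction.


Step 1: At the KS point, (u1-d1)/r1 = (u2-d2)/r2 = t and u1+u2 = 52
Step 2: u1 = d1 + r1*t and u2 = d2 + r2*t, so (d1 + r1*t) + (d2 + r2*t) = 52
Step 3: t = (52 - 10 - 8)/(14 + 31) = 34/45
Step 4: u1 = d1 + r1*t = 10 + 14 * 34/45 = 926/45
Step 5: (Check: u2 = d2 + r2*t = 1414/45; u1+u2 = 926/45 + 1414/45 = 52, on the frontier.)

926/45


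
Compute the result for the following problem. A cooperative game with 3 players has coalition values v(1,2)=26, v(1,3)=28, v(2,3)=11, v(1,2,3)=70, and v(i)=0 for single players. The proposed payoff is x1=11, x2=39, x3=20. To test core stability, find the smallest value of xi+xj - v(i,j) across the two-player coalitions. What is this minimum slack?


Step 1: Slack for coalition (1,2): x1+x2 - v12 = 50 - 26 = 24
Step 2: Slack for coalition (1,3): x1+x3 - v13 = 31 - 28 = 3
Step 3: Slack for coalition (2,3): x2+x3 - v23 = 59 - 11 = 48
Step 4: Minimum slack = min(24, 3, 48) = 3, attained by (1,3); no pair can gain by deviating, so the allocation is in the core

3


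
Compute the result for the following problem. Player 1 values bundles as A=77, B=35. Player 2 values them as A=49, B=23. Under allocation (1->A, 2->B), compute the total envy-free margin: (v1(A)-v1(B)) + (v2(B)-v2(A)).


Step 1: Player 1's margin = v1(A) - v1(B) = 77 - 35 = 42
Step 2: Player 2's margin = v2(B) - v2(A) = 23 - 49 = -26
Step 3: Total margin = 42 + -26 = 16

16


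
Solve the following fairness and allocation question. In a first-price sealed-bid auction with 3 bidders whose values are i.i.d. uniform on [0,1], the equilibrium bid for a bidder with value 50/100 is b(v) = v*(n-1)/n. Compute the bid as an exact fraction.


Step 1: The symmetric BNE bidding function is b(v) = v * (n-1) / n
Step 2: Substitute v = 1/2 and n = 3
Step 3: b = 1/2 * 2/3
Step 4: b = 1/3

1/3


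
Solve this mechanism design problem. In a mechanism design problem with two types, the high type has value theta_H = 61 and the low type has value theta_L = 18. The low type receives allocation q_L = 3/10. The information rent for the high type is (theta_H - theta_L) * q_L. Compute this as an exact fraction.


Step 1: theta_H - theta_L = 61 - 18 = 43
Step 2: Information rent = (theta_H - theta_L) * q_L
Step 3: = 43 * 3/10
Step 4: = 129/10

129/10


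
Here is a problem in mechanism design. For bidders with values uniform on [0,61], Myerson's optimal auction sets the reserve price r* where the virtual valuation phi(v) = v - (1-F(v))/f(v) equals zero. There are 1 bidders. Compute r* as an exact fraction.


Step 1: For U[0,61], F(v) = v/61 and f(v) = 1/61
Step 2: phi(v) = v - (1 - v/61)/(1/61) = v - (61 - v) = 2v - 61
Step 3: Set phi(r*) = 0: 2r* - 61 = 0
Step 4: r* = 61/2 (the number of bidders n = 1 does not enter)

61/2


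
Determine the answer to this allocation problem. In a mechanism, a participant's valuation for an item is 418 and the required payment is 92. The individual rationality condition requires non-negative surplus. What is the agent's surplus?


Step 1: Surplus = value - payment = 418 - 92 = 326
Step 2: IR is satisfied (surplus >= 0)

326


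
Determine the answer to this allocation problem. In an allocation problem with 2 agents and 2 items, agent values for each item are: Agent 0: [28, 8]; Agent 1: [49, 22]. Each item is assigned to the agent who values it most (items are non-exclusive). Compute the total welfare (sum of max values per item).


Step 1: For each item, find the maximum value among all agents.
Step 2: Item 0 -> Agent 1 (value 49)
Step 3: Item 1 -> Agent 1 (value 22)
Step 4: Total welfare = 49 + 22 = 71

71


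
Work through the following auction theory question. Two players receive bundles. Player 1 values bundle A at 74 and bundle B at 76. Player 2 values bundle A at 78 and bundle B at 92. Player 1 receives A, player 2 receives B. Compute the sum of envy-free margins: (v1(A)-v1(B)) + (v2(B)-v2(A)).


Step 1: Player 1's margin = v1(A) - v1(B) = 74 - 76 = -2
Step 2: Player 2's margin = v2(B) - v2(A) = 92 - 78 = 14
Step 3: Total margin = -2 + 14 = 12

12


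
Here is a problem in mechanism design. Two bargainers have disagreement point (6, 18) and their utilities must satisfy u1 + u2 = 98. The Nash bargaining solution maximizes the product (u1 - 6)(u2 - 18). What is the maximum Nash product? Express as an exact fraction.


Step 1: The Nash solution splits surplus symmetrically above the disagreement point
Step 2: u1 = (total + d1 - d2)/2 = (98 + 6 - 18)/2 = 43
Step 3: u2 = (total - d1 + d2)/2 = (98 - 6 + 18)/2 = 55
Step 4: Nash product = (43 - 6) * (55 - 18)
Step 5: = 37 * 37 = 1369

1369


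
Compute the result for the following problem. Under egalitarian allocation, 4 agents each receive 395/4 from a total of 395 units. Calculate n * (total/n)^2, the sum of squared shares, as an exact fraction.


Step 1: Each agent's share = 395/4
Step 2: Square of each share = (395/4)^2 = 156025/16
Step 3: Sum of squares = 4 * 156025/16 = 156025/4

156025/4


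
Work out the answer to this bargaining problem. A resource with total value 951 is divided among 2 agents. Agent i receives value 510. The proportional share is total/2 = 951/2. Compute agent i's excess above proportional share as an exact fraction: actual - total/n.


Step 1: Proportional share = 951/2
Step 2: Agent's actual allocation = 510
Step 3: Excess = 510 - 951/2 = 69/2

69/2


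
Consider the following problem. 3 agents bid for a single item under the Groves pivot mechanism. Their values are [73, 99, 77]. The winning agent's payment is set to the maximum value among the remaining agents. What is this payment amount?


Step 1: The efficient winner is agent 1 with value 99
Step 2: Other agents' values: [73, 77]
Step 3: Pivot payment = max(others) = 77
Step 4: The winner pays 77

77


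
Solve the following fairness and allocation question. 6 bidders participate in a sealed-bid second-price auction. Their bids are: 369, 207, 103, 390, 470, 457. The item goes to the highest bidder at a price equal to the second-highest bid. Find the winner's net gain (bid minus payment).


Step 1: Sort bids in descending order: 470, 457, 390, 369, 207, 103
Step 2: The winning bid is the highest: 470
Step 3: The payment equals the second-highest bid: 457
Step 4: Surplus = winner's bid - payment = 470 - 457 = 13

13


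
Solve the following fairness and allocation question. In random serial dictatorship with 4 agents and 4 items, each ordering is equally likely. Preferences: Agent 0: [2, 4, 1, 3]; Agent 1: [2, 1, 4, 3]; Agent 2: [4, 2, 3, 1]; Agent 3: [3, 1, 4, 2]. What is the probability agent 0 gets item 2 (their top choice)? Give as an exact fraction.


Step 1: Agent 0 wants item 2
Step 2: There are 24 possible orderings of agents
Step 3: In 12 orderings, agent 0 gets item 2
Step 4: Probability = 12/24 = 1/2

1/2


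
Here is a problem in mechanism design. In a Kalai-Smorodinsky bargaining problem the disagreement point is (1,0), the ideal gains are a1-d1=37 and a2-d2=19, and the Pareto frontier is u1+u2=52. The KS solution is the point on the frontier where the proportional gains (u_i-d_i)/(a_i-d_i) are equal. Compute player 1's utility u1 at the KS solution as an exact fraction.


Step 1: At the KS point, (u1-d1)/r1 = (u2-d2)/r2 = t and u1+u2 = 52
Step 2: u1 = d1 + r1*t and u2 = d2 + r2*t, so (d1 + r1*t) + (d2 + r2*t) = 52
Step 3: t = (52 - 1 - 0)/(37 + 19) = 51/56
Step 4: u1 = d1 + r1*t = 1 + 37 * 51/56 = 1943/56
Step 5: (Check: u2 = d2 + r2*t = 969/56; u1+u2 = 1943/56 + 969/56 = 52, on the frontier.)

1943/56


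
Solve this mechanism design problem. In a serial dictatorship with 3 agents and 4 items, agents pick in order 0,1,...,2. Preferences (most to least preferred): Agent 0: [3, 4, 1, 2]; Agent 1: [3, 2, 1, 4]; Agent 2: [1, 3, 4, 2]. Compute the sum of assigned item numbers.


Step 1: Agent 0 picks item 3
Step 2: Agent 1 picks item 2
Step 3: Agent 2 picks item 1
Step 4: Sum = 3 + 2 + 1 = 6

6


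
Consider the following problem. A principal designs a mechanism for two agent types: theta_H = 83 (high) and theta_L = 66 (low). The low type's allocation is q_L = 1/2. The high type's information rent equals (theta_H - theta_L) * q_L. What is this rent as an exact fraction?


Step 1: theta_H - theta_L = 83 - 66 = 17
Step 2: Information rent = (theta_H - theta_L) * q_L
Step 3: = 17 * 1/2
Step 4: = 17/2

17/2


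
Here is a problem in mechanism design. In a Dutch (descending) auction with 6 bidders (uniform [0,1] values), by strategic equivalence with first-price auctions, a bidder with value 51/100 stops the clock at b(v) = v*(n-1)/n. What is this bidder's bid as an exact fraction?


Step 1: Dutch auctions are strategically equivalent to first-price auctions
Step 2: The equilibrium bid is b(v) = v*(n-1)/n
Step 3: b = 51/100 * 5/6
Step 4: b = 17/40

17/40


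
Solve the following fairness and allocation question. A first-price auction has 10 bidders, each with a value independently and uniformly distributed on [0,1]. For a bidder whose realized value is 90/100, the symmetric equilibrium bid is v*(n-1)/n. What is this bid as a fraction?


Step 1: The symmetric BNE bidding function is b(v) = v * (n-1) / n
Step 2: Substitute v = 9/10 and n = 10
Step 3: b = 9/10 * 9/10
Step 4: b = 81/100

81/100


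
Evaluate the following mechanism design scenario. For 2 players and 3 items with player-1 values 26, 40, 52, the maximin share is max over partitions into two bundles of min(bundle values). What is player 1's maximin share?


Step 1: Item values = 26, 40, 52
Step 2: Enumerate all 2-bundle partitions and take the smaller bundle:
  Partition 1: {26} vs {40,52} -> bundles 26, 92; min = 26
  Partition 2: {40} vs {26,52} -> bundles 40, 78; min = 40
  Partition 3: {52} vs {26,40} -> bundles 52, 66; min = 52
Step 3: MMS = max(26, 40, 52) = 52

52


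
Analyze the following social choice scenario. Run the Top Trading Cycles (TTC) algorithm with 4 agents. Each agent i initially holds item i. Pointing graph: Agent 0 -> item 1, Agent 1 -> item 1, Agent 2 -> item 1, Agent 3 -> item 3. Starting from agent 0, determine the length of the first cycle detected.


Step 1: Trace the pointer graph from agent 0: 0 -> 1 -> 1
Step 2: A cycle is detected when we revisit agent 1
Step 3: The cycle is: 1 -> 1
Step 4: Cycle length = 1

1


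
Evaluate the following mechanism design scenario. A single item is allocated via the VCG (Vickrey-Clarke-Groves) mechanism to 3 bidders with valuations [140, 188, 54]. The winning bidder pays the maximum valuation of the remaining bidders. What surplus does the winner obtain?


Step 1: The winner is the agent with the highest value: agent 1 with value 188
Step 2: Values of other agents: [140, 54]
Step 3: VCG payment = max of others' values = 140
Step 4: Surplus = 188 - 140 = 48

48


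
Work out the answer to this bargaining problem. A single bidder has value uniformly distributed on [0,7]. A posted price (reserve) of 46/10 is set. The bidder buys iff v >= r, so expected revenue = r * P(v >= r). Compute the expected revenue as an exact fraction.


Step 1: Posted price r = 23/5, value support [0,7]
Step 2: P(v >= r) = (7 - 23/5)/7 = 12/35
Step 3: Expected revenue = r * P(v >= r) = 23/5 * 12/35
Step 4: Revenue = 276/175

276/175


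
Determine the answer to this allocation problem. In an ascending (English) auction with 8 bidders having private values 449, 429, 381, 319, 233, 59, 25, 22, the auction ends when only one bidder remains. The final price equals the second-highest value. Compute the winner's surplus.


Step 1: Identify the highest value: 449
Step 2: Identify the second-highest value: 429
Step 3: The final price = second-highest value = 429
Step 4: Surplus = 449 - 429 = 20

20


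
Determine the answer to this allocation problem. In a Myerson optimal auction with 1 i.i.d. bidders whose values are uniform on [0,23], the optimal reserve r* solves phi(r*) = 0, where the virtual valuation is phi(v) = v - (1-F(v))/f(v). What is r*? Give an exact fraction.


Step 1: For U[0,23], F(v) = v/23 and f(v) = 1/23
Step 2: phi(v) = v - (1 - v/23)/(1/23) = v - (23 - v) = 2v - 23
Step 3: Set phi(r*) = 0: 2r* - 23 = 0
Step 4: r* = 23/2 (the number of bidders n = 1 does not enter)

23/2


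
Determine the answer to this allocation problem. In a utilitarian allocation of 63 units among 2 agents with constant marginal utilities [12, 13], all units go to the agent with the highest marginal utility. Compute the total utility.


Step 1: The marginal utilities are [12, 13]
Step 2: The highest marginal utility is 13
Step 3: All 63 units go to that agent
Step 4: Total utility = 13 * 63 = 819

819


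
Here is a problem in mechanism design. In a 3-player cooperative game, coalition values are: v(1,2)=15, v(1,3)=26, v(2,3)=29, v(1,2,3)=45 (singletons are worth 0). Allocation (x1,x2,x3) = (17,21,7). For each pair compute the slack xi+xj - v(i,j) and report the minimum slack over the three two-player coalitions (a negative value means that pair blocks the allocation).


Step 1: Slack for coalition (1,2): x1+x2 - v12 = 38 - 15 = 23
Step 2: Slack for coalition (1,3): x1+x3 - v13 = 24 - 26 = -2
Step 3: Slack for coalition (2,3): x2+x3 - v23 = 28 - 29 = -1
Step 4: Minimum slack = min(23, -2, -1) = -2, attained by (1,3); coalition (1,3) can block (slack < 0), so the allocation is not in the core

-2


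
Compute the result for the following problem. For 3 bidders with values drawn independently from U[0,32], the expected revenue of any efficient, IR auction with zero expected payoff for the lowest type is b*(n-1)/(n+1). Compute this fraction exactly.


Step 1: By Revenue Equivalence, expected revenue = b*(n-1)/(n+1)
Step 2: Substituting n = 3, b = 32
Step 3: Revenue = 32*(3-1)/(3+1) = 32*2/4
Step 4: Revenue = 64/4 = 16

16


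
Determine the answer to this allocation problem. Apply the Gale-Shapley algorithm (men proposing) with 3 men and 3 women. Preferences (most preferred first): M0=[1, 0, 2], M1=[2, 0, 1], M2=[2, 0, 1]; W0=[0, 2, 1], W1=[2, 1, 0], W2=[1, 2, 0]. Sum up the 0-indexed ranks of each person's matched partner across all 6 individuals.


Step 1: Run Gale-Shapley (men propose, women hold best offer):
  M0 proposes to W1; she accepts
  M1 proposes to W2; she accepts
  M2 proposes to W2; rejected
  M2 proposes to W0; she accepts
Step 2: Final matching: W0-M2, W1-M0, W2-M1
Step 3: 0-indexed ranks (man's rank of his match, then woman's): 1 + 1 + 0 + 2 + 0 + 0
Step 4: Total rank sum = 4

4


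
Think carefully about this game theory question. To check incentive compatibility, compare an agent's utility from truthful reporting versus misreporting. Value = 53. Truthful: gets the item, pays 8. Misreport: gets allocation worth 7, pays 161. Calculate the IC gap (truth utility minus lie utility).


Step 1: U(truth) = value - payment = 53 - 8 = 45
Step 2: U(lie) = allocation - payment = 7 - 161 = -154
Step 3: IC gap = 45 - (-154) = 199

199


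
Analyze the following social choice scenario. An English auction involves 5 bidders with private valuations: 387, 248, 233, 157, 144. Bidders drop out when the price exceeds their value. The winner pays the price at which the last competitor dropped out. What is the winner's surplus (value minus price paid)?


Step 1: Identify the highest value: 387
Step 2: Identify the second-highest value: 248
Step 3: The final price = second-highest value = 248
Step 4: Surplus = 387 - 248 = 139

139


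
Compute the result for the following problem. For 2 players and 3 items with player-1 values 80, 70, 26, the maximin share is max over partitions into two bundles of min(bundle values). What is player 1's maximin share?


Step 1: Item values = 80, 70, 26
Step 2: Enumerate all 2-bundle partitions and take the smaller bundle:
  Partition 1: {80} vs {70,26} -> bundles 80, 96; min = 80
  Partition 2: {70} vs {80,26} -> bundles 70, 106; min = 70
  Partition 3: {26} vs {80,70} -> bundles 26, 150; min = 26
Step 3: MMS = max(80, 70, 26) = 80

80


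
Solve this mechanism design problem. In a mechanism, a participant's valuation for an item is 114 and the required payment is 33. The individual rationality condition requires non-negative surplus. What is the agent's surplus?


Step 1: Surplus = value - payment = 114 - 33 = 81
Step 2: IR is satisfied (surplus >= 0)

81


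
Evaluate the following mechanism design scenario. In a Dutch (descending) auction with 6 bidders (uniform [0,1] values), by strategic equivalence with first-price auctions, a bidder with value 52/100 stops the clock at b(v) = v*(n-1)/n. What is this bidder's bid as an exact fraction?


Step 1: Dutch auctions are strategically equivalent to first-price auctions
Step 2: The equilibrium bid is b(v) = v*(n-1)/n
Step 3: b = 13/25 * 5/6
Step 4: b = 13/30

13/30


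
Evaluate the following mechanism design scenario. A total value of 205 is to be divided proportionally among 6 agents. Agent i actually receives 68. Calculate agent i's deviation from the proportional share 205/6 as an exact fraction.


Step 1: Proportional share = 205/6
Step 2: Agent's actual allocation = 68
Step 3: Excess = 68 - 205/6 = 203/6

203/6


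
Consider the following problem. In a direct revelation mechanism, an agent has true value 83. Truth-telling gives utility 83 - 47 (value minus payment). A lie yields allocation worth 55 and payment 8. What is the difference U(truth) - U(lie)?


Step 1: U(truth) = value - payment = 83 - 47 = 36
Step 2: U(lie) = allocation - payment = 55 - 8 = 47
Step 3: IC gap = 36 - 47 = -11

-11


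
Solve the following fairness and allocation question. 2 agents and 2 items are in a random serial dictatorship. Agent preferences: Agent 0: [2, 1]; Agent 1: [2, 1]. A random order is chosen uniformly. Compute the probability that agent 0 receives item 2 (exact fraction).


Step 1: Agent 0 wants item 2
Step 2: There are 2 possible orderings of agents
Step 3: In 1 orderings, agent 0 gets item 2
Step 4: Probability = 1/2

1/2


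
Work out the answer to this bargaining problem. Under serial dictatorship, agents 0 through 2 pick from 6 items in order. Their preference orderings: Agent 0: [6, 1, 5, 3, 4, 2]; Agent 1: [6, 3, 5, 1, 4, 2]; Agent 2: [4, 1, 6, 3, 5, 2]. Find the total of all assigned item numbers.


Step 1: Agent 0 picks item 6
Step 2: Agent 1 picks item 3
Step 3: Agent 2 picks item 4
Step 4: Sum = 6 + 3 + 4 = 13

13


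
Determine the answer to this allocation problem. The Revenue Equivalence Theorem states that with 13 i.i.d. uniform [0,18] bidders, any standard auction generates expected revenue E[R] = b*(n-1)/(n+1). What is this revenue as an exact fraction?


Step 1: By Revenue Equivalence, expected revenue = b*(n-1)/(n+1)
Step 2: Substituting n = 13, b = 18
Step 3: Revenue = 18*(13-1)/(13+1) = 18*12/14
Step 4: Revenue = 216/14 = 108/7

108/7


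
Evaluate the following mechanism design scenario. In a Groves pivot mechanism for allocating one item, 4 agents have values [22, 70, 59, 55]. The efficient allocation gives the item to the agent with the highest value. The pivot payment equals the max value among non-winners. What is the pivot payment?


Step 1: The efficient winner is agent 1 with value 70
Step 2: Other agents' values: [22, 59, 55]
Step 3: Pivot payment = max(others) = 59
Step 4: The winner pays 59

59


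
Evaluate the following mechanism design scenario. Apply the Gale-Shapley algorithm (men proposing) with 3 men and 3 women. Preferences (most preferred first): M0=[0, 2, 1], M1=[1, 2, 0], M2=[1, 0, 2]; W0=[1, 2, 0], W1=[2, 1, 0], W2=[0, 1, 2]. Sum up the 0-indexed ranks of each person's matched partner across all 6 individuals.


Step 1: Run Gale-Shapley (men propose, women hold best offer):
  M0 proposes to W0; she accepts
  M1 proposes to W1; she accepts
  M2 proposes to W1; she switches from M1
  M1 proposes to W2; she accepts
Step 2: Final matching: W0-M0, W1-M2, W2-M1
Step 3: 0-indexed ranks (man's rank of his match, then woman's): 0 + 2 + 0 + 0 + 1 + 1
Step 4: Total rank sum = 4

4


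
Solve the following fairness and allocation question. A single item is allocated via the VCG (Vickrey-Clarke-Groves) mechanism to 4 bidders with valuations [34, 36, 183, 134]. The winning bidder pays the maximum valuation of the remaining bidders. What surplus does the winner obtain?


Step 1: The winner is the agent with the highest value: agent 2 with value 183
Step 2: Values of other agents: [34, 36, 134]
Step 3: VCG payment = max of others' values = 134
Step 4: Surplus = 183 - 134 = 49

49


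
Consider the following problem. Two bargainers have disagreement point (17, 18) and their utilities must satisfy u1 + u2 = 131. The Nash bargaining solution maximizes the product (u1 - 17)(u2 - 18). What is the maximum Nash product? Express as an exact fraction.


Step 1: The Nash solution splits surplus symmetrically above the disagreement point
Step 2: u1 = (total + d1 - d2)/2 = (131 + 17 - 18)/2 = 65
Step 3: u2 = (total - d1 + d2)/2 = (131 - 17 + 18)/2 = 66
Step 4: Nash product = (65 - 17) * (66 - 18)
Step 5: = 48 * 48 = 2304

2304


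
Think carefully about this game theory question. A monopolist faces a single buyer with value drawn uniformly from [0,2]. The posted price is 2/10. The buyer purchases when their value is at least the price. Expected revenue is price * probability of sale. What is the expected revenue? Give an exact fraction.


Step 1: Posted price r = 1/5, value support [0,2]
Step 2: P(v >= r) = (2 - 1/5)/2 = 9/10
Step 3: Expected revenue = r * P(v >= r) = 1/5 * 9/10
Step 4: Revenue = 9/50

9/50


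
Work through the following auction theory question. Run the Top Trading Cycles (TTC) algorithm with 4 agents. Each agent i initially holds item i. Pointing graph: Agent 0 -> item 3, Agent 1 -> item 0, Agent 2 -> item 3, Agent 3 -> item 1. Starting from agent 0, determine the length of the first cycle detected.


Step 1: Trace the pointer graph from agent 0: 0 -> 3 -> 1 -> 0
Step 2: A cycle is detected when we revisit agent 0
Step 3: The cycle is: 0 -> 3 -> 1 -> 0
Step 4: Cycle length = 3

3


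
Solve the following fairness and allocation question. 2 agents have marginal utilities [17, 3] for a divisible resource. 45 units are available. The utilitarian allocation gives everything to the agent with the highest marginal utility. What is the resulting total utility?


Step 1: The marginal utilities are [17, 3]
Step 2: The highest marginal utility is 17
Step 3: All 45 units go to that agent
Step 4: Total utility = 17 * 45 = 765

765


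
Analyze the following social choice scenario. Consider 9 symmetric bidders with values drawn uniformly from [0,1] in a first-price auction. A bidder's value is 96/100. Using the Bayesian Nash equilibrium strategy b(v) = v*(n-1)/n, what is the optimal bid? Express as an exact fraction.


Step 1: The symmetric BNE bidding function is b(v) = v * (n-1) / n
Step 2: Substitute v = 24/25 and n = 9
Step 3: b = 24/25 * 8/9
Step 4: b = 64/75

64/75


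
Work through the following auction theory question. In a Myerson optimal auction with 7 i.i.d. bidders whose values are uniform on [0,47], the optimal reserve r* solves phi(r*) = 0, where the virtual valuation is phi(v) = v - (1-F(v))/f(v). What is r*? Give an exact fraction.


Step 1: For U[0,47], F(v) = v/47 and f(v) = 1/47
Step 2: phi(v) = v - (1 - v/47)/(1/47) = v - (47 - v) = 2v - 47
Step 3: Set phi(r*) = 0: 2r* - 47 = 0
Step 4: r* = 47/2 (the number of bidders n = 7 does not enter)

47/2


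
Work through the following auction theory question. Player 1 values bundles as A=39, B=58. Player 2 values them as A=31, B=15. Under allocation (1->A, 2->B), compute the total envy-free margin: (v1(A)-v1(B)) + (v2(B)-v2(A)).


Step 1: Player 1's margin = v1(A) - v1(B) = 39 - 58 = -19
Step 2: Player 2's margin = v2(B) - v2(A) = 15 - 31 = -16
Step 3: Total margin = -19 + -16 = -35

-35


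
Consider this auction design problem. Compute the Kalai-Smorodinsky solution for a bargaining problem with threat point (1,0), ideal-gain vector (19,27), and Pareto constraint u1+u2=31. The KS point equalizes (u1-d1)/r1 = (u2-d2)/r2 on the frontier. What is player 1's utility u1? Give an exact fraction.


Step 1: At the KS point, (u1-d1)/r1 = (u2-d2)/r2 = t and u1+u2 = 31
Step 2: u1 = d1 + r1*t and u2 = d2 + r2*t, so (d1 + r1*t) + (d2 + r2*t) = 31
Step 3: t = (31 - 1 - 0)/(19 + 27) = 30/46 = 15/23
Step 4: u1 = d1 + r1*t = 1 + 19 * 15/23 = 308/23
Step 5: (Check: u2 = d2 + r2*t = 405/23; u1+u2 = 308/23 + 405/23 = 31, on the frontier.)

308/23


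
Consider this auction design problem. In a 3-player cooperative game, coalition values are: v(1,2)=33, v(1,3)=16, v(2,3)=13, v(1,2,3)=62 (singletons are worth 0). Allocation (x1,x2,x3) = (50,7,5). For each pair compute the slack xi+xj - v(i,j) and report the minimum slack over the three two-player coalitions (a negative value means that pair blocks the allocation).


Step 1: Slack for coalition (1,2): x1+x2 - v12 = 57 - 33 = 24
Step 2: Slack for coalition (1,3): x1+x3 - v13 = 55 - 16 = 39
Step 3: Slack for coalition (2,3): x2+x3 - v23 = 12 - 13 = -1
Step 4: Minimum slack = min(24, 39, -1) = -1, attained by (2,3); coalition (2,3) can block (slack < 0), so the allocation is not in the core

-1


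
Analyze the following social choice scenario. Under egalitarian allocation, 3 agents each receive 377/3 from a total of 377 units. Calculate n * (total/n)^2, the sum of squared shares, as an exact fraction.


Step 1: Each agent's share = 377/3
Step 2: Square of each share = (377/3)^2 = 142129/9
Step 3: Sum of squares = 3 * 142129/9 = 142129/3

142129/3


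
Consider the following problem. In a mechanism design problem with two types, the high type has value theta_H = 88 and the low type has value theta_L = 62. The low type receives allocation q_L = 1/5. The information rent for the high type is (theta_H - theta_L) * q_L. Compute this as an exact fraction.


Step 1: theta_H - theta_L = 88 - 62 = 26
Step 2: Information rent = (theta_H - theta_L) * q_L
Step 3: = 26 * 1/5
Step 4: = 26/5

26/5


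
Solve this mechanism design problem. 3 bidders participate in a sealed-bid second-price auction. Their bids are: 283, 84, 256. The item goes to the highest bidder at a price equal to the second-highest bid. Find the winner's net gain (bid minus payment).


Step 1: Sort bids in descending order: 283, 256, 84
Step 2: The winning bid is the highest: 283
Step 3: The payment equals the second-highest bid: 256
Step 4: Surplus = winner's bid - payment = 283 - 256 = 27

27


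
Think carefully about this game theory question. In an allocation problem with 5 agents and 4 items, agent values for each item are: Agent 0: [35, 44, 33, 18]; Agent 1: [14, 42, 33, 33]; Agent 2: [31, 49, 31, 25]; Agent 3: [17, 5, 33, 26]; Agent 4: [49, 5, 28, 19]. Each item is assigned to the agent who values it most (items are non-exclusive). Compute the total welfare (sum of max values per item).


Step 1: For each item, find the maximum value among all agents.
Step 2: Item 0 -> Agent 4 (value 49)
Step 3: Item 1 -> Agent 2 (value 49)
Step 4: Item 2 -> Agent 0 (value 33)
Step 5: Item 3 -> Agent 1 (value 33)
Step 6: Total welfare = 49 + 49 + 33 + 33 = 164

164


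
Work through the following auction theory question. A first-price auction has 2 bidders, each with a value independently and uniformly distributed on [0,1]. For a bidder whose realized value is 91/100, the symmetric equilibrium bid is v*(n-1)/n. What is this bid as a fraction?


Step 1: The symmetric BNE bidding function is b(v) = v * (n-1) / n
Step 2: Substitute v = 91/100 and n = 2
Step 3: b = 91/100 * 1/2
Step 4: b = 91/200

91/200


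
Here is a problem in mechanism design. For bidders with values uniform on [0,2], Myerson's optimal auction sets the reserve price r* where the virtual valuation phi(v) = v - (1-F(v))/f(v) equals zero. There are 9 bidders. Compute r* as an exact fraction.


Step 1: For U[0,2], F(v) = v/2 and f(v) = 1/2
Step 2: phi(v) = v - (1 - v/2)/(1/2) = v - (2 - v) = 2v - 2
Step 3: Set phi(r*) = 0: 2r* - 2 = 0
Step 4: r* = 2/2 = 1 (the number of bidders n = 9 does not enter)

1


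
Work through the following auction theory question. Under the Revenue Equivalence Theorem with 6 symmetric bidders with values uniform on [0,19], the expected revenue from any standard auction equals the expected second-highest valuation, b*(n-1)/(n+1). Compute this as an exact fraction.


Step 1: By Revenue Equivalence, expected revenue = b*(n-1)/(n+1)
Step 2: Substituting n = 6, b = 19
Step 3: Revenue = 19*(6-1)/(6+1) = 19*5/7
Step 4: Revenue = 95/7

95/7


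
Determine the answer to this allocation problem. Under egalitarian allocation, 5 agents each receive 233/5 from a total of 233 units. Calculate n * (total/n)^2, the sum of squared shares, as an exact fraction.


Step 1: Each agent's share = 233/5
Step 2: Square of each share = (233/5)^2 = 54289/25
Step 3: Sum of squares = 5 * 54289/25 = 54289/5

54289/5


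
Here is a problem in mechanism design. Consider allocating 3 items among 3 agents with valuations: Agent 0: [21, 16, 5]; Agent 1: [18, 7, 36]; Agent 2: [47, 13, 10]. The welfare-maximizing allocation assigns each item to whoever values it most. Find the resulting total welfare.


Step 1: For each item, find the maximum value among all agents.
Step 2: Item 0 -> Agent 2 (value 47)
Step 3: Item 1 -> Agent 0 (value 16)
Step 4: Item 2 -> Agent 1 (value 36)
Step 5: Total welfare = 47 + 16 + 36 = 99

99


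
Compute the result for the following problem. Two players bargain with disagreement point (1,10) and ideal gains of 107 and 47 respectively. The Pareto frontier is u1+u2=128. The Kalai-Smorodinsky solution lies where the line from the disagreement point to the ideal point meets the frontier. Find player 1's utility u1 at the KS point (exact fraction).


Step 1: At the KS point, (u1-d1)/r1 = (u2-d2)/r2 = t and u1+u2 = 128
Step 2: u1 = d1 + r1*t and u2 = d2 + r2*t, so (d1 + r1*t) + (d2 + r2*t) = 128
Step 3: t = (128 - 1 - 10)/(107 + 47) = 117/154
Step 4: u1 = d1 + r1*t = 1 + 107 * 117/154 = 12673/154
Step 5: (Check: u2 = d2 + r2*t = 7039/154; u1+u2 = 12673/154 + 7039/154 = 128, on the frontier.)

12673/154


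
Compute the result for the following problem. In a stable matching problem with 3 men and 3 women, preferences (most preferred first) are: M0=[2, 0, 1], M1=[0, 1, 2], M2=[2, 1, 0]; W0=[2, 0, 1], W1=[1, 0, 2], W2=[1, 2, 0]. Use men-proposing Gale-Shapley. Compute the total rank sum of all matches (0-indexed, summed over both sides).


Step 1: Run Gale-Shapley (men propose, women hold best offer):
  M0 proposes to W2; she accepts
  M1 proposes to W0; she accepts
  M2 proposes to W2; she switches from M0
  M0 proposes to W0; she switches from M1
  M1 proposes to W1; she accepts
Step 2: Final matching: W0-M0, W1-M1, W2-M2
Step 3: 0-indexed ranks (man's rank of his match, then woman's): 1 + 1 + 1 + 0 + 0 + 1
Step 4: Total rank sum = 4

4
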